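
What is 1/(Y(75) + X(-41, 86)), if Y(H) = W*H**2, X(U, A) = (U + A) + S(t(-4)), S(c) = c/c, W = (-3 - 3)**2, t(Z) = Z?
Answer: 1/202546 ≈ 4.9372e-6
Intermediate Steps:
W = 36 (W = (-6)**2 = 36)
S(c) = 1
X(U, A) = 1 + A + U (X(U, A) = (U + A) + 1 = (A + U) + 1 = 1 + A + U)
Y(H) = 36*H**2
1/(Y(75) + X(-41, 86)) = 1/(36*75**2 + (1 + 86 - 41)) = 1/(36*5625 + 46) = 1/(202500 + 46) = 1/202546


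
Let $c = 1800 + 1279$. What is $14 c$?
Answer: $43106$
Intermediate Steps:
$c = 3079$
$14 c = 14 \cdot 3079 = 43106$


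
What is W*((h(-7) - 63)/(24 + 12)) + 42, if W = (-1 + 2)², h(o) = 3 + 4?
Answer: 364/9 ≈ 40.444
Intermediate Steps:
h(o) = 7
W = 1 (W = 1² = 1)
W*((h(-7) - 63)/(24 + 12)) + 42 = 1*((7 - 63)/(24 + 12)) + 42 = 1*(-56/36) + 42 = 1*(-56*1/36) + 42 = 1*(-14/9) + 42 = -14/9 + 42 = 364/9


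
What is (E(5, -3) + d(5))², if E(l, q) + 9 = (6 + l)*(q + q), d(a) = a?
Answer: 4900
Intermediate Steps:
E(l, q) = -9 + 2*q*(6 + l) (E(l, q) = -9 + (6 + l)*(q + q) = -9 + (6 + l)*(2*q) = -9 + 2*q*(6 + l))
(E(5, -3) + d(5))² = ((-9 + 12*(-3) + 2*5*(-3)) + 5)² = ((-9 - 36 - 30) + 5)² = (-75 + 5)² = (-70)² = 4900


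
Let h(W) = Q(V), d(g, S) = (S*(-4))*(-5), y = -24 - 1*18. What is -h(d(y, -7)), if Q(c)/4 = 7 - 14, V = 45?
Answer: 28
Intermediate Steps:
y = -42 (y = -24 - 18 = -42)
Q(c) = -28 (Q(c) = 4*(7 - 14) = 4*(-7) = -28)
d(g, S) = 20*S (d(g, S) = -4*S*(-5) = 20*S)
h(W) = -28
-h(d(y, -7)) = -1*(-28) = 28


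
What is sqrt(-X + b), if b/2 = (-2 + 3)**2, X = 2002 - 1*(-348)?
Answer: 2*I*sqrt(587) ≈ 48.456*I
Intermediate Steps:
X = 2350 (X = 2002 + 348 = 2350)
b = 2 (b = 2*(-2 + 3)**2 = 2*1**2 = 2*1 = 2)
sqrt(-X + b) = sqrt(-1*2350 + 2) = sqrt(-2350 + 2) = sqrt(-2348) = 2*I*sqrt(587)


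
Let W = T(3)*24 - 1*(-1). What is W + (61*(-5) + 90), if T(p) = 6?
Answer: -70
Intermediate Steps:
W = 145 (W = 6*24 - 1*(-1) = 144 + 1 = 145)
W + (61*(-5) + 90) = 145 + (61*(-5) + 90) = 145 + (-305 + 90) = 145 - 215 = -70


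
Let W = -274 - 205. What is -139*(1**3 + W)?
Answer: 66442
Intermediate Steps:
W = -479
-139*(1**3 + W) = -139*(1**3 - 479) = -139*(1 - 479) = -139*(-478) = 66442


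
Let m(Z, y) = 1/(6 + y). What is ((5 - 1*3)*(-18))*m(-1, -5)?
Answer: -36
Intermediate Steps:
((5 - 1*3)*(-18))*m(-1, -5) = ((5 - 1*3)*(-18))/(6 - 5) = ((5 - 3)*(-18))/1 = (2*(-18))*1 = -36*1 = -36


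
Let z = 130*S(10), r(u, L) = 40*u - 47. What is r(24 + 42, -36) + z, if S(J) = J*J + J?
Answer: 16893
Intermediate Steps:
S(J) = J + J² (S(J) = J² + J = J + J²)
r(u, L) = -47 + 40*u
z = 14300 (z = 130*(10*(1 + 10)) = 130*(10*11) = 130*110 = 14300)
r(24 + 42, -36) + z = (-47 + 40*(24 + 42)) + 14300 = (-47 + 40*66) + 14300 = (-47 + 2640) + 14300 = 2593 + 14300 = 16893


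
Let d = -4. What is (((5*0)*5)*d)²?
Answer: 0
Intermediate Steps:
(((5*0)*5)*d)² = (((5*0)*5)*(-4))² = ((0*5)*(-4))² = (0*(-4))² = 0² = 0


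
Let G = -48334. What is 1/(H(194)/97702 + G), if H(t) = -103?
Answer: -97702/4722328571 ≈ -2.0689e-5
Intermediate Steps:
1/(H(194)/97702 + G) = 1/(-103/97702 - 48334) = 1/(-4722328571/97702) = -97702/4722328571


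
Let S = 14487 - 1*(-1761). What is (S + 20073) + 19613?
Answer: 55934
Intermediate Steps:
S = 16248 (S = 14487 + 1761 = 16248)
(S + 20073) + 19613 = (16248 + 20073) + 19613 = 36321 + 19613 = 55934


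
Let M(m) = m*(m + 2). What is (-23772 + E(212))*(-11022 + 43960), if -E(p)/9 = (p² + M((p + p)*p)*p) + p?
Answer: -507795333662290368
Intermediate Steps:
M(m) = m*(2 + m)
E(p) = -9*p - 9*p² - 18*p³*(2 + 2*p²) (E(p) = -9*((p² + (((p + p)*p)*(2 + (p + p)*p))*p) + p) = -9*((p² + (((2*p)*p)*(2 + (2*p)*p))*p) + p) = -9*((p² + ((2*p²)*(2 + 2*p²))*p) + p) = -9*((p² + (2*p²*(2 + 2*p²))*p) + p) = -9*((p² + 2*p³*(2 + 2*p²)) + p) = -9*(p + p² + 2*p³*(2 + 2*p²)) = -9*p - 9*p² - 18*p³*(2 + 2*p²))
(-23772 + E(212))*(-11022 + 43960) = (-23772 - 9*212*(1 + 212 + 4*212²*(1 + 212²)))*(-11022 + 43960) = (-23772 - 9*212*(1 + 212 + 4*44944*(1 + 44944)))*32938 = (-23772 - 9*212*(1 + 212 + 4*44944*44945))*32938 = (-23772 - 9*212*(1 + 212 + 8080032320))*32938 = (-23772 - 9*212*8080032533)*32938 = (-23772 - 15416702072964)*32938 = -15416702096736*32938 = -507795333662290368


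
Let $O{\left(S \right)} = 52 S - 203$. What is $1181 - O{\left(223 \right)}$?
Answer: $-10212$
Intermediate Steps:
$O{\left(S \right)} = -203 + 52 S$
$1181 - O{\left(223 \right)} = 1181 - \left(-203 + 52 \cdot 223\right) = 1181 - \left(-203 + 11596\right) = 1181 - 11393 = -10212$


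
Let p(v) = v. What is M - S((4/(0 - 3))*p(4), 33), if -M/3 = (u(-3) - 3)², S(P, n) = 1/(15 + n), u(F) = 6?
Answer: -1297/48 ≈ -27.021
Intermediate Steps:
M = -27 (M = -3*(6 - 3)² = -3*3² = -3*9 = -27)
M - S((4/(0 - 3))*p(4), 33) = -27 - 1/(15 + 33) = -27 - 1/48 = -1297/48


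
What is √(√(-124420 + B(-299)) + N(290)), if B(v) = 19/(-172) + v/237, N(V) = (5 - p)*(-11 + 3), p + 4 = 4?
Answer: √(-16617036960 + 20382*I*√51687863456901)/20382 ≈ 12.55 + 14.053*I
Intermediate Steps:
p = 0 (p = -4 + 4 = 0)
N(V) = -40 (N(V) = (5 - 1*0)*(-11 + 3) = (5 + 0)*(-8) = 5*(-8) = -40)
B(v) = -19/172 + v/237 (B(v) = 19*(-1/172) + v*(1/237) = -19/172 + v/237)
√(√(-124420 + B(-299)) + N(290)) = √(√(-124420 + (-19/172 + (1/237)*(-299))) - 40) = √(√(-124420 + (-19/172 - 299/237)) - 40) = √(√(-124420 - 55931/40764) - 40) = √(√(-5071912811/40764) - 40) = √(I*√51687863456901/20382 - 40) = √(-40 + I*√51687863456901/20382)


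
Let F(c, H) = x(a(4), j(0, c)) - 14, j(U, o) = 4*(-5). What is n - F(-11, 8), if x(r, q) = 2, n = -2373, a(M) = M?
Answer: -2361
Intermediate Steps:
j(U, o) = -20
F(c, H) = -12 (F(c, H) = 2 - 14 = -12)
n - F(-11, 8) = -2373 - 1*(-12) = -2373 + 12 = -2361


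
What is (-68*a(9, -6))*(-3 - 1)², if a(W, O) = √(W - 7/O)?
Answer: -544*√366/3 ≈ -3469.1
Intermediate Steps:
(-68*a(9, -6))*(-3 - 1)² = (-68*√(9 - 7/(-6)))*(-3 - 1)² = -68*√(9 - 7*(-⅙))*(-4)² = -68*√(9 + 7/6)*16 = -34*√366/3*16 = -544*√366/3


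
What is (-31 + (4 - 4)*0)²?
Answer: 961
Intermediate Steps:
(-31 + (4 - 4)*0)² = (-31 + 0*0)² = (-31 + 0)² = (-31)² = 961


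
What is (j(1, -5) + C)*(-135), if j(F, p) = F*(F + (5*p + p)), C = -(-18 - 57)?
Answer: -6210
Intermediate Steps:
C = 75 (C = -1*(-75) = 75)
j(F, p) = F*(F + 6*p)
(j(1, -5) + C)*(-135) = (1*(1 + 6*(-5)) + 75)*(-135) = (1*(1 - 30) + 75)*(-135) = (1*(-29) + 75)*(-135) = (-29 + 75)*(-135) = 46*(-135) = -6210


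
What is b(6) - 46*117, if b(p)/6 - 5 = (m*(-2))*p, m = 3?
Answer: -5568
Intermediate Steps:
b(p) = 30 - 36*p (b(p) = 30 + 6*((3*(-2))*p) = 30 + 6*(-6*p) = 30 - 36*p)
b(6) - 46*117 = (30 - 36*6) - 46*117 = (30 - 216) - 5382 = -186 - 5382 = -5568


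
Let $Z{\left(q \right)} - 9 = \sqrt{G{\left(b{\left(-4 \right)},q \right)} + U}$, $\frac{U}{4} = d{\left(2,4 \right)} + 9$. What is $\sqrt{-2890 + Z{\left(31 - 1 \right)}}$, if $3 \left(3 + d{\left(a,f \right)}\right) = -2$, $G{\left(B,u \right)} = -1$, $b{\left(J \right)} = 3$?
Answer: $\frac{\sqrt{-25929 + 3 \sqrt{183}}}{3} \approx 53.633 i$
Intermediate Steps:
$d{\left(a,f \right)} = - \frac{11}{3}$ ($d{\left(a,f \right)} = -3 + \frac{1}{3} \left(-2\right) = -3 - \frac{2}{3} = - \frac{11}{3}$)
$U = \frac{64}{3}$ ($U = 4 \left(- \frac{11}{3} + 9\right) = 4 \cdot \frac{16}{3} = \frac{64}{3} \approx 21.333$)
$Z{\left(q \right)} = 9 + \frac{\sqrt{183}}{3}$ ($Z{\left(q \right)} = 9 + \sqrt{-1 + \frac{64}{3}} = 9 + \sqrt{\frac{61}{3}} = 9 + \frac{\sqrt{183}}{3}$)
$\sqrt{-2890 + Z{\left(31 - 1 \right)}} = \sqrt{-2890 + \left(9 + \frac{\sqrt{183}}{3}\right)} = \sqrt{-2881 + \frac{\sqrt{183}}{3}}$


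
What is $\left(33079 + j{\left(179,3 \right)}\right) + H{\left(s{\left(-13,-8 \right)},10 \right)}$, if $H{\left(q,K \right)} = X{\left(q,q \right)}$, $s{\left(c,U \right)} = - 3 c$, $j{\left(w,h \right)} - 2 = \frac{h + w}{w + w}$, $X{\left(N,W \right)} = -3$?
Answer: $\frac{5921053}{179} \approx 33079.0$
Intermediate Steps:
$j{\left(w,h \right)} = 2 + \frac{h + w}{2 w}$ ($j{\left(w,h \right)} = 2 + \frac{h + w}{w + w} = 2 + \frac{h + w}{2 w}$)
$H{\left(q,K \right)} = -3$
$\left(33079 + j{\left(179,3 \right)}\right) + H{\left(s{\left(-13,-8 \right)},10 \right)} = \left(33079 + \frac{3 + 5 \cdot 179}{2 \cdot 179}\right) - 3 = \left(33079 + \frac{1}{2} \cdot \frac{1}{179} \left(3 + 895\right)\right) - 3 = \left(33079 + \frac{1}{2} \cdot \frac{1}{179} \cdot 898\right) - 3 = \left(33079 + \frac{449}{179}\right) - 3 = \frac{5921590}{179} - 3 = \frac{5921053}{179}$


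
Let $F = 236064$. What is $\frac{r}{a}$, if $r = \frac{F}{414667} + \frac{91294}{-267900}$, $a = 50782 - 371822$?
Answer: $- \frac{12692468251}{17832052718436000} \approx -7.1178 \cdot 10^{-7}$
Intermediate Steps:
$a = -321040$
$r = \frac{12692468251}{55544644650}$ ($r = \frac{236064}{414667} + \frac{91294}{-267900} = 236064 \cdot \frac{1}{414667} + 91294 \left(- \frac{1}{267900}\right) = \frac{236064}{414667} - \frac{45647}{133950} = \frac{12692468251}{55544644650} \approx 0.22851$)
$\frac{r}{a} = \frac{12692468251}{55544644650 \left(-321040\right)} = \frac{12692468251}{55544644650} \left(- \frac{1}{321040}\right) = - \frac{12692468251}{17832052718436000}$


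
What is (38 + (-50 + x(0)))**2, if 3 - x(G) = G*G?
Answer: 81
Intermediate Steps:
x(G) = 3 - G**2 (x(G) = 3 - G*G = 3 - G**2)
(38 + (-50 + x(0)))**2 = (38 + (-50 + (3 - 1*0**2)))**2 = (38 + (-50 + (3 - 1*0)))**2 = (38 + (-50 + (3 + 0)))**2 = (38 + (-50 + 3))**2 = (38 - 47)**2 = (-9)**2 = 81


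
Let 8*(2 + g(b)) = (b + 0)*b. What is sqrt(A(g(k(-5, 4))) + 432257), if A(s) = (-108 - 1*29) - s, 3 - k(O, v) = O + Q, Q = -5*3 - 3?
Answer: 5*sqrt(69126)/2 ≈ 657.30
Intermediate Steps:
Q = -18 (Q = -15 - 3 = -18)
k(O, v) = 21 - O (k(O, v) = 3 - (O - 18) = 3 - (-18 + O) = 3 + (18 - O) = 21 - O)
g(b) = -2 + b**2/8 (g(b) = -2 + ((b + 0)*b)/8 = -2 + (b*b)/8 = -2 + b**2/8)
A(s) = -137 - s (A(s) = (-108 - 29) - s = -137 - s)
sqrt(A(g(k(-5, 4))) + 432257) = sqrt((-137 - (-2 + (21 - 1*(-5))**2/8)) + 432257) = sqrt((-137 - (-2 + (21 + 5)**2/8)) + 432257) = sqrt((-137 - (-2 + (1/8)*26**2)) + 432257) = sqrt((-137 - (-2 + (1/8)*676)) + 432257) = sqrt((-137 - (-2 + 169/2)) + 432257) = sqrt((-137 - 1*165/2) + 432257) = sqrt((-137 - 165/2) + 432257) = sqrt(-439/2 + 432257) = sqrt(864075/2) = 5*sqrt(69126)/2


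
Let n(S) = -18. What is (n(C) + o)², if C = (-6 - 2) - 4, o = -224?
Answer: 58564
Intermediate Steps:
C = -12 (C = -8 - 4 = -12)
(n(C) + o)² = (-18 - 224)² = (-242)² = 58564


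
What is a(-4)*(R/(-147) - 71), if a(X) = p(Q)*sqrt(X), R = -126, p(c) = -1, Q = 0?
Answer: 982*I/7 ≈ 140.29*I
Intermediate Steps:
a(X) = -sqrt(X)
a(-4)*(R/(-147) - 71) = (-sqrt(-4))*(-126/(-147) - 71) = (-2*I)*(-126*(-1/147) - 71) = (-2*I)*(6/7 - 71) = -2*I*(-491/7) = 982*I/7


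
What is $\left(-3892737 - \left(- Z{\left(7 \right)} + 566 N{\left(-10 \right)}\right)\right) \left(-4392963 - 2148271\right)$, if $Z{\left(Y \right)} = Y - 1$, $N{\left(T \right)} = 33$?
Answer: $25585441538706$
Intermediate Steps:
$Z{\left(Y \right)} = -1 + Y$ ($Z{\left(Y \right)} = Y - 1 = -1 + Y$)
$\left(-3892737 - \left(- Z{\left(7 \right)} + 566 N{\left(-10 \right)}\right)\right) \left(-4392963 - 2148271\right) = \left(-3892737 + \left(\left(-566\right) 33 + \left(-1 + 7\right)\right)\right) \left(-4392963 - 2148271\right) = \left(-3892737 + \left(-18678 + 6\right)\right) \left(-6541234\right) = \left(-3892737 - 18672\right) \left(-6541234\right) = \left(-3911409\right) \left(-6541234\right) = 25585441538706$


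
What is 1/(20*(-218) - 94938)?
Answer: -1/99298 ≈ -1.0071e-5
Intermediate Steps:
1/(20*(-218) - 94938) = 1/(-4360 - 94938) = 1/(-99298) = -1/99298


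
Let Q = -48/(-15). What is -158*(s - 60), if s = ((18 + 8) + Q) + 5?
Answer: 20382/5 ≈ 4076.4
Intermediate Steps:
Q = 16/5 (Q = -48*(-1/15) = 16/5 ≈ 3.2000)
s = 171/5 (s = ((18 + 8) + 16/5) + 5 = (26 + 16/5) + 5 = 146/5 + 5 = 171/5 ≈ 34.200)
-158*(s - 60) = -158*(171/5 - 60) = -158*(-129/5) = 20382/5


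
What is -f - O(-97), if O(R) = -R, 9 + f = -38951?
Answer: 38863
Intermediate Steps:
f = -38960 (f = -9 - 38951 = -38960)
-f - O(-97) = -1*(-38960) - (-1)*(-97) = 38960 - 1*97 = 38960 - 97 = 38863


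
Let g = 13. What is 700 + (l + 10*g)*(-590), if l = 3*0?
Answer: -76000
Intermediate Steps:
l = 0
700 + (l + 10*g)*(-590) = 700 + (0 + 10*13)*(-590) = 700 + (0 + 130)*(-590) = 700 + 130*(-590) = 700 - 76700 = -76000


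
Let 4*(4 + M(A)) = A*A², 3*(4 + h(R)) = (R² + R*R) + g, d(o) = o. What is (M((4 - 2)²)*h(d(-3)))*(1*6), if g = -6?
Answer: 0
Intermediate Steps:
h(R) = -6 + 2*R²/3 (h(R) = -4 + ((R² + R*R) - 6)/3 = -4 + ((R² + R²) - 6)/3 = -4 + (2*R² - 6)/3 = -4 + (-6 + 2*R²)/3 = -4 + (-2 + 2*R²/3) = -6 + 2*R²/3)
M(A) = -4 + A³/4 (M(A) = -4 + (A*A²)/4 = -4 + A³/4)
(M((4 - 2)²)*h(d(-3)))*(1*6) = ((-4 + ((4 - 2)²)³/4)*(-6 + (⅔)*(-3)²))*(1*6) = ((-4 + (2²)³/4)*(-6 + (⅔)*9))*6 = ((-4 + (¼)*4³)*(-6 + 6))*6 = ((-4 + (¼)*64)*0)*6 = ((-4 + 16)*0)*6 = (12*0)*6 = 0*6 = 0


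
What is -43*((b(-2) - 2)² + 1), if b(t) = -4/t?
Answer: -43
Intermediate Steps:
-43*((b(-2) - 2)² + 1) = -43*((-4/(-2) - 2)² + 1) = -43*((-4*(-½) - 2)² + 1) = -43*((2 - 2)² + 1) = -43*(0² + 1) = -43*(0 + 1) = -43*1 = -43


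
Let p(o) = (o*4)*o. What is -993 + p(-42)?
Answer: 6063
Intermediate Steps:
p(o) = 4*o² (p(o) = (4*o)*o = 4*o²)
-993 + p(-42) = -993 + 4*(-42)² = -993 + 4*1764 = -993 + 7056 = 6063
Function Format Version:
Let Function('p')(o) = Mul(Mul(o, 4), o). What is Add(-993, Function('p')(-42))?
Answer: 6063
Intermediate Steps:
Function('p')(o) = Mul(4, Pow(o, 2)) (Function('p')(o) = Mul(Mul(4, o), o) = Mul(4, Pow(o, 2)))
Add(-993, Function('p')(-42)) = Add(-993, Mul(4, Pow(-42, 2))) = Add(-993, Mul(4, 1764)) = Add(-993, 7056) = 6063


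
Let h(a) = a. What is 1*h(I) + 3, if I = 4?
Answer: 7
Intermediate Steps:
1*h(I) + 3 = 1*4 + 3 = 4 + 3 = 7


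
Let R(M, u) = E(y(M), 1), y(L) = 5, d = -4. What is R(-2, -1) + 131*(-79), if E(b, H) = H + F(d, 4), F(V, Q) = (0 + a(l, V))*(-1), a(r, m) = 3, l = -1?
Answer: -10351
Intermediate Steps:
F(V, Q) = -3 (F(V, Q) = (0 + 3)*(-1) = 3*(-1) = -3)
E(b, H) = -3 + H (E(b, H) = H - 3 = -3 + H)
R(M, u) = -2 (R(M, u) = -3 + 1 = -2)
R(-2, -1) + 131*(-79) = -2 + 131*(-79) = -2 - 10349 = -10351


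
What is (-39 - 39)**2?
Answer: 6084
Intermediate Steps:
(-39 - 39)**2 = (-78)**2 = 6084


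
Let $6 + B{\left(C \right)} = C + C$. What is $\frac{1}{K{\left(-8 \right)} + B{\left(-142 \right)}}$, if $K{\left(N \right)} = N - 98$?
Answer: $- \frac{1}{396} \approx -0.0025253$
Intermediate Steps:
$B{\left(C \right)} = -6 + 2 C$ ($B{\left(C \right)} = -6 + \left(C + C\right) = -6 + 2 C$)
$K{\left(N \right)} = -98 + N$
$\frac{1}{K{\left(-8 \right)} + B{\left(-142 \right)}} = \frac{1}{\left(-98 - 8\right) + \left(-6 + 2 \left(-142\right)\right)} = \frac{1}{-106 - 290} = \frac{1}{-396} = - \frac{1}{396}$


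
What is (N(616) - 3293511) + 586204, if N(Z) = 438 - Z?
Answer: -2707485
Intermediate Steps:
(N(616) - 3293511) + 586204 = ((438 - 1*616) - 3293511) + 586204 = ((438 - 616) - 3293511) + 586204 = (-178 - 3293511) + 586204 = -3293689 + 586204 = -2707485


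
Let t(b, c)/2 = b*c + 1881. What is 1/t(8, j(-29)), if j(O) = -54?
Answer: 1/2898 ≈ 0.00034507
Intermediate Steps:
t(b, c) = 3762 + 2*b*c (t(b, c) = 2*(b*c + 1881) = 2*(1881 + b*c) = 3762 + 2*b*c)
1/t(8, j(-29)) = 1/(3762 + 2*8*(-54)) = 1/(3762 - 864) = 1/2898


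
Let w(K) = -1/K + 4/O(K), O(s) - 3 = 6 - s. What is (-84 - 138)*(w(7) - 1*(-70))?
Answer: -111666/7 ≈ -15952.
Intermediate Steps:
O(s) = 9 - s (O(s) = 3 + (6 - s) = 9 - s)
w(K) = -1/K + 4/(9 - K)
(-84 - 138)*(w(7) - 1*(-70)) = (-84 - 138)*((9 - 5*7)/(7*(-9 + 7)) - 1*(-70)) = -222*((⅐)*(9 - 35)/(-2) + 70) = -222*((⅐)*(-½)*(-26) + 70) = -222*(13/7 + 70) = -222*503/7 = -111666/7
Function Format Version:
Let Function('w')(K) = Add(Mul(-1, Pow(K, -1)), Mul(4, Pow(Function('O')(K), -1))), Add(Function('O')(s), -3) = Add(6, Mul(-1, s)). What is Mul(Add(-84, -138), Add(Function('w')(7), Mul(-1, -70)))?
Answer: Rational(-111666, 7) ≈ -15952.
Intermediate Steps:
Function('O')(s) = Add(9, Mul(-1, s)) (Function('O')(s) = Add(3, Add(6, Mul(-1, s))) = Add(9, Mul(-1, s)))
Function('w')(K) = Add(Mul(-1, Pow(K, -1)), Mul(4, Pow(Add(9, Mul(-1, K)), -1)))
Mul(Add(-84, -138), Add(Function('w')(7), Mul(-1, -70))) = Mul(Add(-84, -138), Add(Mul(Pow(7, -1), Pow(Add(-9, 7), -1), Add(9, Mul(-5, 7))), Mul(-1, -70))) = Mul(-222, Add(Mul(Rational(1, 7), Pow(-2, -1), Add(9, -35)), 70)) = Mul(-222, Add(Mul(Rational(1, 7), Rational(-1, 2), -26), 70)) = Mul(-222, Add(Rational(13, 7), 70)) = Mul(-222, Rational(503, 7)) = Rational(-111666, 7)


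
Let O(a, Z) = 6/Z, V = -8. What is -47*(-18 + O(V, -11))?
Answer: 9588/11 ≈ 871.64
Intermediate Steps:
-47*(-18 + O(V, -11)) = -47*(-18 + 6/(-11)) = -47*(-18 + 6*(-1/11)) = -47*(-18 - 6/11) = -47*(-204/11) = 9588/11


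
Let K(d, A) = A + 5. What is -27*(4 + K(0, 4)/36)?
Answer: -459/4 ≈ -114.75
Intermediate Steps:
K(d, A) = 5 + A
-27*(4 + K(0, 4)/36) = -27*(4 + (5 + 4)/36) = -27*(4 + 9*(1/36)) = -27*(4 + ¼) = -27*17/4 = -459/4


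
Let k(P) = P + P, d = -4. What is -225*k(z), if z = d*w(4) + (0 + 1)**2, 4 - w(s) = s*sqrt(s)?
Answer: -7650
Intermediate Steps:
w(s) = 4 - s**(3/2) (w(s) = 4 - s*sqrt(s) = 4 - s**(3/2))
z = 17 (z = -4*(4 - 4**(3/2)) + (0 + 1)**2 = -4*(4 - 1*8) + 1**2 = -4*(4 - 8) + 1 = -4*(-4) + 1 = 16 + 1 = 17)
k(P) = 2*P
-225*k(z) = -450*17 = -225*34 = -7650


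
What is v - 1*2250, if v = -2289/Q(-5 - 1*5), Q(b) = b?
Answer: -20211/10 ≈ -2021.1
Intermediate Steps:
v = 2289/10 (v = -2289/(-5 - 1*5) = -2289/(-5 - 5) = -2289/(-10) = -2289*(-1/10) = 2289/10 ≈ 228.90)
v - 1*2250 = 2289/10 - 1*2250 = 2289/10 - 2250 = -20211/10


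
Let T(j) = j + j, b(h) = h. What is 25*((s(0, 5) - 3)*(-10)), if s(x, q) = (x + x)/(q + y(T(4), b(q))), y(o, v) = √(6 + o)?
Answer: 750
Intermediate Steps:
T(j) = 2*j
s(x, q) = 2*x/(q + √14) (s(x, q) = (x + x)/(q + √(6 + 2*4)) = (2*x)/(q + √(6 + 8)) = (2*x)/(q + √14) = 2*x/(q + √14))
25*((s(0, 5) - 3)*(-10)) = 25*((2*0/(5 + √14) - 3)*(-10)) = 25*((0 - 3)*(-10)) = 25*(-3*(-10)) = 25*30 = 750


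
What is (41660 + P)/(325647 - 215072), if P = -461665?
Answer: -84001/22115 ≈ -3.7984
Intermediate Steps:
(41660 + P)/(325647 - 215072) = (41660 - 461665)/(325647 - 215072) = -420005/110575 = -420005*1/110575 = -84001/22115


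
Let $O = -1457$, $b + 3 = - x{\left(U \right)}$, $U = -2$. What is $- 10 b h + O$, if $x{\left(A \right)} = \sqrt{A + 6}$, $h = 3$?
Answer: $-1307$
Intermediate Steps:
$x{\left(A \right)} = \sqrt{6 + A}$
$b = -5$ ($b = -3 - \sqrt{6 - 2} = -3 - \sqrt{4} = -3 - 2 = -5$)
$- 10 b h + O = \left(-10\right) \left(-5\right) 3 - 1457 = 50 \cdot 3 - 1457 = 150 - 1457 = -1307$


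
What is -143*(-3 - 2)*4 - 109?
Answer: 2751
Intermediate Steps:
-143*(-3 - 2)*4 - 109 = -(-715)*4 - 109 = -143*(-20) - 109 = 2860 - 109 = 2751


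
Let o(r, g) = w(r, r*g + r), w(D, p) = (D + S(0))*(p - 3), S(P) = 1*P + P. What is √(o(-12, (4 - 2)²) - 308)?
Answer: 8*√7 ≈ 21.166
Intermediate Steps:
S(P) = 2*P (S(P) = P + P = 2*P)
w(D, p) = D*(-3 + p) (w(D, p) = (D + 2*0)*(p - 3) = (D + 0)*(-3 + p) = D*(-3 + p))
o(r, g) = r*(-3 + r + g*r) (o(r, g) = r*(-3 + (r*g + r)) = r*(-3 + (g*r + r)) = r*(-3 + (r + g*r)) = r*(-3 + r + g*r))
√(o(-12, (4 - 2)²) - 308) = √(-12*(-3 - 12*(1 + (4 - 2)²)) - 308) = √(-12*(-3 - 12*(1 + 2²)) - 308) = √(-12*(-3 - 12*(1 + 4)) - 308) = √(-12*(-3 - 12*5) - 308) = √(-12*(-3 - 60) - 308) = √(-12*(-63) - 308) = √(756 - 308) = √448 = 8*√7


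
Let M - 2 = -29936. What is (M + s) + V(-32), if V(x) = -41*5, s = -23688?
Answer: -53827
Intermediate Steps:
M = -29934 (M = 2 - 29936 = -29934)
V(x) = -205
(M + s) + V(-32) = (-29934 - 23688) - 205 = -53622 - 205 = -53827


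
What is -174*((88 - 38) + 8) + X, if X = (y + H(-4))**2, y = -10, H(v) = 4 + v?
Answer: -9992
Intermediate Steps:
X = 100 (X = (-10 + (4 - 4))**2 = (-10 + 0)**2 = (-10)**2 = 100)
-174*((88 - 38) + 8) + X = -174*((88 - 38) + 8) + 100 = -174*(50 + 8) + 100 = -174*58 + 100 = -10092 + 100 = -9992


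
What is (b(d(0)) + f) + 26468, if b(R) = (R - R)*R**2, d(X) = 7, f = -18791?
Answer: 7677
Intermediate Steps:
b(R) = 0 (b(R) = 0*R**2 = 0)
(b(d(0)) + f) + 26468 = (0 - 18791) + 26468 = -18791 + 26468 = 7677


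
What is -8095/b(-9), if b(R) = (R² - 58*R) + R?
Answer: -8095/594 ≈ -13.628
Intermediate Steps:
b(R) = R² - 57*R
-8095/b(-9) = -8095*(-1/(9*(-57 - 9))) = -8095/((-9*(-66))) = -8095/594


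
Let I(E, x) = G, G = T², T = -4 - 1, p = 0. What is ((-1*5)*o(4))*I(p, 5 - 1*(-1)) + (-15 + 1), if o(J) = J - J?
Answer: -14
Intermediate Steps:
o(J) = 0
T = -5
G = 25 (G = (-5)² = 25)
I(E, x) = 25
((-1*5)*o(4))*I(p, 5 - 1*(-1)) + (-15 + 1) = (-1*5*0)*25 + (-15 + 1) = -5*0*25 - 14 = 0*25 - 14 = 0 - 14 = -14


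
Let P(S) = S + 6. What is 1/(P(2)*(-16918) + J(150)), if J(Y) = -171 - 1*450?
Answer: -1/135965 ≈ -7.3548e-6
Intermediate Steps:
P(S) = 6 + S
J(Y) = -621 (J(Y) = -171 - 450 = -621)
1/(P(2)*(-16918) + J(150)) = 1/((6 + 2)*(-16918) - 621) = 1/(8*(-16918) - 621) = 1/(-135344 - 621) = 1/(-135965) = -1/135965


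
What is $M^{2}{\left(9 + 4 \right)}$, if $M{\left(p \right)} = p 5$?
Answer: $4225$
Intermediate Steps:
$M{\left(p \right)} = 5 p$
$M^{2}{\left(9 + 4 \right)} = \left(5 \left(9 + 4\right)\right)^{2} = \left(5 \cdot 13\right)^{2} = 65^{2} = 4225$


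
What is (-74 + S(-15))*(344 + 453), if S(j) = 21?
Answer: -42241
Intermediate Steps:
(-74 + S(-15))*(344 + 453) = (-74 + 21)*(344 + 453) = -53*797 = -42241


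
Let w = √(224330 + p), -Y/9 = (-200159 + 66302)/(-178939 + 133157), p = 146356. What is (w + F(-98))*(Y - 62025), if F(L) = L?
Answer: 139200829887/22891 - 2840833263*√370686/45782 ≈ -3.1698e+7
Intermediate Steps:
Y = -1204713/45782 (Y = -9*(-200159 + 66302)/(-178939 + 133157) = -(-1204713)/(-45782) = -(-1204713)*(-1)/45782 = -9*133857/45782 = -1204713/45782 ≈ -26.314)
w = √370686 (w = √(224330 + 146356) = √370686 ≈ 608.84)
(w + F(-98))*(Y - 62025) = (√370686 - 98)*(-1204713/45782 - 62025) = (-98 + √370686)*(-2840833263/45782) = 139200829887/22891 - 2840833263*√370686/45782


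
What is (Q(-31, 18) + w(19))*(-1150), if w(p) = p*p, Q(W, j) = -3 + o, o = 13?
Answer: -426650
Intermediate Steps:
Q(W, j) = 10 (Q(W, j) = -3 + 13 = 10)
w(p) = p²
(Q(-31, 18) + w(19))*(-1150) = (10 + 19²)*(-1150) = (10 + 361)*(-1150) = 371*(-1150) = -426650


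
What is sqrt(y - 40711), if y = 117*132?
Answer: I*sqrt(25267) ≈ 158.96*I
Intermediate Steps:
y = 15444
sqrt(y - 40711) = sqrt(15444 - 40711) = sqrt(-25267) = I*sqrt(25267)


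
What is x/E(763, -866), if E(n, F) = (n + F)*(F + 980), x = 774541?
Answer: -774541/11742 ≈ -65.963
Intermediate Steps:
E(n, F) = (980 + F)*(F + n) (E(n, F) = (F + n)*(980 + F) = (980 + F)*(F + n))
x/E(763, -866) = 774541/((-866)² + 980*(-866) + 980*763 - 866*763) = 774541/(749956 - 848680 + 747740 - 660758) = 774541/(-11742) = 774541*(-1/11742) = -774541/11742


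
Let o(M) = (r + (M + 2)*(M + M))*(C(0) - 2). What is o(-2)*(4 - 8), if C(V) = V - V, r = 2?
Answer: 16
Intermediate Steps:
C(V) = 0
o(M) = -4 - 4*M*(2 + M) (o(M) = (2 + (M + 2)*(M + M))*(0 - 2) = (2 + (2 + M)*(2*M))*(-2) = (2 + 2*M*(2 + M))*(-2) = -4 - 4*M*(2 + M))
o(-2)*(4 - 8) = (-4 - 8*(-2) - 4*(-2)²)*(4 - 8) = (-4 + 16 - 4*4)*(-4) = (-4 + 16 - 16)*(-4) = -4*(-4) = 16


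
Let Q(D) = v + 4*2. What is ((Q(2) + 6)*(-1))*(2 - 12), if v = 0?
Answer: 140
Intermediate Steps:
Q(D) = 8 (Q(D) = 0 + 4*2 = 0 + 8 = 8)
((Q(2) + 6)*(-1))*(2 - 12) = ((8 + 6)*(-1))*(2 - 12) = (14*(-1))*(-10) = -14*(-10) = 140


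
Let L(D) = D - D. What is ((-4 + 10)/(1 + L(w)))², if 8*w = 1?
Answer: 36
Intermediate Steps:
w = ⅛ (w = (⅛)*1 = ⅛ ≈ 0.12500)
L(D) = 0
((-4 + 10)/(1 + L(w)))² = ((-4 + 10)/(1 + 0))² = (6/1)² = (6*1)² = 6² = 36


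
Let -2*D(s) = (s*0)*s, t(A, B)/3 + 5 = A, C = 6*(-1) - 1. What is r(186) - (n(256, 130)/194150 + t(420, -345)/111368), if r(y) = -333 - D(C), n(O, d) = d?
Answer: -720041456219/2162209720 ≈ -333.01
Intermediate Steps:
C = -7 (C = -6 - 1 = -7)
t(A, B) = -15 + 3*A
D(s) = 0 (D(s) = -s*0*s/2 = -0*s = -1/2*0 = 0)
r(y) = -333 (r(y) = -333 - 1*0 = -333 + 0 = -333)
r(186) - (n(256, 130)/194150 + t(420, -345)/111368) = -333 - (130/194150 + (-15 + 3*420)/111368) = -333 - (130*(1/194150) + (-15 + 1260)*(1/111368)) = -333 - (13/19415 + 1245*(1/111368)) = -333 - (13/19415 + 1245/111368) = -333 - 1*25619459/2162209720 = -333 - 25619459/2162209720 = -720041456219/2162209720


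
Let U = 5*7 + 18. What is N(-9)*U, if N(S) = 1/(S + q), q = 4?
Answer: -53/5 ≈ -10.600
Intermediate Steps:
N(S) = 1/(4 + S) (N(S) = 1/(S + 4) = 1/(4 + S))
U = 53 (U = 35 + 18 = 53)
N(-9)*U = 53/(4 - 9) = 53/(-5) = -⅕*53 = -53/5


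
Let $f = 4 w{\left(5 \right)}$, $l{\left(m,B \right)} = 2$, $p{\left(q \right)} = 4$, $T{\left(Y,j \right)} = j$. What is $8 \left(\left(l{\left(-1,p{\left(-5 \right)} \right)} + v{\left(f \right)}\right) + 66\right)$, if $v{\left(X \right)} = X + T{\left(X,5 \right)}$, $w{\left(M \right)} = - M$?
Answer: $424$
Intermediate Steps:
$f = -20$ ($f = 4 \left(\left(-1\right) 5\right) = 4 \left(-5\right) = -20$)
$v{\left(X \right)} = 5 + X$ ($v{\left(X \right)} = X + 5 = 5 + X$)
$8 \left(\left(l{\left(-1,p{\left(-5 \right)} \right)} + v{\left(f \right)}\right) + 66\right) = 8 \left(\left(2 + \left(5 - 20\right)\right) + 66\right) = 8 \left(\left(2 - 15\right) + 66\right) = 8 \left(-13 + 66\right) = 8 \cdot 53 = 424$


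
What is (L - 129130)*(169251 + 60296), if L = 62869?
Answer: -15210013767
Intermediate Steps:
(L - 129130)*(169251 + 60296) = (62869 - 129130)*(169251 + 60296) = -66261*229547 = -15210013767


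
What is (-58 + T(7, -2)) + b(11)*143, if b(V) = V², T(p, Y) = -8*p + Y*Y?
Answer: 17193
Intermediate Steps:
T(p, Y) = Y² - 8*p (T(p, Y) = -8*p + Y² = Y² - 8*p)
(-58 + T(7, -2)) + b(11)*143 = (-58 + ((-2)² - 8*7)) + 11²*143 = (-58 + (4 - 56)) + 121*143 = (-58 - 52) + 17303 = -110 + 17303 = 17193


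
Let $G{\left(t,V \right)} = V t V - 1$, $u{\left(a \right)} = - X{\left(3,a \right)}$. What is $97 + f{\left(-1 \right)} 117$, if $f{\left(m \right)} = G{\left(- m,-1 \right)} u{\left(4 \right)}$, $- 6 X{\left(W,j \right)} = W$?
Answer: $97$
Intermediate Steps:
$X{\left(W,j \right)} = - \frac{W}{6}$
$u{\left(a \right)} = \frac{1}{2}$ ($u{\left(a \right)} = - \frac{\left(-1\right) 3}{6} = \left(-1\right) \left(- \frac{1}{2}\right) = \frac{1}{2}$)
$G{\left(t,V \right)} = -1 + t V^{2}$ ($G{\left(t,V \right)} = t V^{2} - 1 = -1 + t V^{2}$)
$f{\left(m \right)} = - \frac{1}{2} - \frac{m}{2}$ ($f{\left(m \right)} = \left(-1 + - m \left(-1\right)^{2}\right) \frac{1}{2} = \left(-1 + - m 1\right) \frac{1}{2} = \left(-1 - m\right) \frac{1}{2} = - \frac{1}{2} - \frac{m}{2}$)
$97 + f{\left(-1 \right)} 117 = 97 + \left(- \frac{1}{2} - - \frac{1}{2}\right) 117 = 97 + \left(- \frac{1}{2} + \frac{1}{2}\right) 117 = 97 + 0 \cdot 117 = 97 + 0 = 97$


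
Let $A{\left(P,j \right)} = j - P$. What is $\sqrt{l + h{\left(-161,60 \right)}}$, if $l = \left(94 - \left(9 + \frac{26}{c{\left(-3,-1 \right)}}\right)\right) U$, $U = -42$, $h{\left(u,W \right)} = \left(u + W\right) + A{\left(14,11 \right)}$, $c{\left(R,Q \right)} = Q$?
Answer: $i \sqrt{4766} \approx 69.036 i$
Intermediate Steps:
$h{\left(u,W \right)} = -3 + W + u$ ($h{\left(u,W \right)} = \left(u + W\right) + \left(11 - 14\right) = \left(W + u\right) + \left(11 - 14\right) = \left(W + u\right) - 3 = -3 + W + u$)
$l = -4662$ ($l = \left(94 - \left(9 + \frac{26}{-1}\right)\right) \left(-42\right) = \left(94 - -17\right) \left(-42\right) = \left(94 + \left(26 - 9\right)\right) \left(-42\right) = \left(94 + 17\right) \left(-42\right) = 111 \left(-42\right) = -4662$)
$\sqrt{l + h{\left(-161,60 \right)}} = \sqrt{-4662 - 104} = \sqrt{-4766} = i \sqrt{4766}$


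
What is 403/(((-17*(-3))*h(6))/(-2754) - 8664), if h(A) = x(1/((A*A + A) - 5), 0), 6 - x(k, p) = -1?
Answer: -21762/467863 ≈ -0.046514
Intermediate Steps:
x(k, p) = 7 (x(k, p) = 6 - 1*(-1) = 6 + 1 = 7)
h(A) = 7
403/(((-17*(-3))*h(6))/(-2754) - 8664) = 403/((-17*(-3)*7)/(-2754) - 8664) = 403/((51*7)*(-1/2754) - 8664) = 403/(357*(-1/2754) - 8664) = 403/(-7/54 - 8664) = 403/(-467863/54) = -54/467863*403 = -21762/467863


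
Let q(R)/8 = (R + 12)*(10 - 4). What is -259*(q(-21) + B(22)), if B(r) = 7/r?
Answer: 2459723/22 ≈ 1.1181e+5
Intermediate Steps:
q(R) = 576 + 48*R (q(R) = 8*((R + 12)*(10 - 4)) = 8*((12 + R)*6) = 8*(72 + 6*R) = 576 + 48*R)
-259*(q(-21) + B(22)) = -259*((576 + 48*(-21)) + 7/22) = -259*((576 - 1008) + 7*(1/22)) = -259*(-432 + 7/22) = -259*(-9497/22) = 2459723/22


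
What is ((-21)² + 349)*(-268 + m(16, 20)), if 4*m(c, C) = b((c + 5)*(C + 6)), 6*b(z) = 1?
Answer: -2540245/12 ≈ -2.1169e+5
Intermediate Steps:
b(z) = ⅙ (b(z) = (⅙)*1 = ⅙)
m(c, C) = 1/24 (m(c, C) = (¼)*(⅙) = 1/24)
((-21)² + 349)*(-268 + m(16, 20)) = ((-21)² + 349)*(-268 + 1/24) = (441 + 349)*(-6431/24) = 790*(-6431/24) = -2540245/12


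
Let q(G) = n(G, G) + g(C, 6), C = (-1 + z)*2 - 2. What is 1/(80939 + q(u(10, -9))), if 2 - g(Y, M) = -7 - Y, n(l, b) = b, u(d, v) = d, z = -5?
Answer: 1/80944 ≈ 1.2354e-5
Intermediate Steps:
C = -14 (C = (-1 - 5)*2 - 2 = -6*2 - 2 = -12 - 2 = -14)
g(Y, M) = 9 + Y (g(Y, M) = 2 - (-7 - Y) = 2 + (7 + Y) = 9 + Y)
q(G) = -5 + G (q(G) = G + (9 - 14) = G - 5 = -5 + G)
1/(80939 + q(u(10, -9))) = 1/(80939 + (-5 + 10)) = 1/(80939 + 5) = 1/80944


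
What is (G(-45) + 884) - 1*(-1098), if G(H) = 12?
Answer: 1994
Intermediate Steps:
(G(-45) + 884) - 1*(-1098) = (12 + 884) - 1*(-1098) = 896 + 1098 = 1994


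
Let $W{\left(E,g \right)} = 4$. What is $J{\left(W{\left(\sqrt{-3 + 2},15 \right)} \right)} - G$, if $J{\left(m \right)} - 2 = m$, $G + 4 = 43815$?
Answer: $-43805$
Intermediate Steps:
$G = 43811$ ($G = -4 + 43815 = 43811$)
$J{\left(m \right)} = 2 + m$
$J{\left(W{\left(\sqrt{-3 + 2},15 \right)} \right)} - G = \left(2 + 4\right) - 43811 = 6 - 43811 = -43805$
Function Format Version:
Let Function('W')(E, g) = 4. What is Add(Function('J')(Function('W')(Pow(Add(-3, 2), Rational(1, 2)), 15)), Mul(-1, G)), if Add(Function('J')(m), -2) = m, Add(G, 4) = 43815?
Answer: -43805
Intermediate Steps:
G = 43811 (G = Add(-4, 43815) = 43811)
Function('J')(m) = Add(2, m)
Add(Function('J')(Function('W')(Pow(Add(-3, 2), Rational(1, 2)), 15)), Mul(-1, G)) = Add(Add(2, 4), Mul(-1, 43811)) = Add(6, -43811) = -43805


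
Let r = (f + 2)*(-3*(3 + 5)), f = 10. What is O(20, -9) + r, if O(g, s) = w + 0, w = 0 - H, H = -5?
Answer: -283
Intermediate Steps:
w = 5 (w = 0 - 1*(-5) = 0 + 5 = 5)
r = -288 (r = (10 + 2)*(-3*(3 + 5)) = 12*(-3*8) = 12*(-24) = -288)
O(g, s) = 5 (O(g, s) = 5 + 0 = 5)
O(20, -9) + r = 5 - 288 = -283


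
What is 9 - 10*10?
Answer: -91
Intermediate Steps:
9 - 10*10 = 9 - 100 = -91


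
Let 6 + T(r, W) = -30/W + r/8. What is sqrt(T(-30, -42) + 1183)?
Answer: sqrt(230097)/14 ≈ 34.263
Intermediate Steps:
T(r, W) = -6 - 30/W + r/8 (T(r, W) = -6 + (-30/W + r/8) = -6 - 30/W + r/8)
sqrt(T(-30, -42) + 1183) = sqrt((-6 - 30/(-42) + (1/8)*(-30)) + 1183) = sqrt((-6 - 30*(-1/42) - 15/4) + 1183) = sqrt((-6 + 5/7 - 15/4) + 1183) = sqrt(-253/28 + 1183) = sqrt(32871/28) = sqrt(230097)/14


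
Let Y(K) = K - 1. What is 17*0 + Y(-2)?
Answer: -3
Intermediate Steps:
Y(K) = -1 + K
17*0 + Y(-2) = 17*0 + (-1 - 2) = 0 - 3 = -3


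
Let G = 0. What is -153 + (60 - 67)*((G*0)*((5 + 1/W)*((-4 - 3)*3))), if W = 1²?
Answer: -153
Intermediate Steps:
W = 1
-153 + (60 - 67)*((G*0)*((5 + 1/W)*((-4 - 3)*3))) = -153 + (60 - 67)*((0*0)*((5 + 1/1)*((-4 - 3)*3))) = -153 - 0*(5 + 1*1)*(-7*3) = -153 - 0*(5 + 1)*(-21) = -153 - 0*6*(-21) = -153 - 0*(-126) = -153 - 7*0 = -153 + 0 = -153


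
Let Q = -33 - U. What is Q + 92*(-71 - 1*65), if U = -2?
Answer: -12543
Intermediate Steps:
Q = -31 (Q = -33 - 1*(-2) = -33 + 2 = -31)
Q + 92*(-71 - 1*65) = -31 + 92*(-71 - 1*65) = -31 + 92*(-71 - 65) = -31 + 92*(-136) = -31 - 12512 = -12543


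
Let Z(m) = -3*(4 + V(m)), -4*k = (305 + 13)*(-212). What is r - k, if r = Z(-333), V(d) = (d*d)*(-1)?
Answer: 315801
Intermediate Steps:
V(d) = -d² (V(d) = d²*(-1) = -d²)
k = 16854 (k = -(305 + 13)*(-212)/4 = -159*(-212)/2 = -¼*(-67416) = 16854)
Z(m) = -12 + 3*m² (Z(m) = -3*(4 - m²) = -12 + 3*m²)
r = 332655 (r = -12 + 3*(-333)² = -12 + 3*110889 = -12 + 332667 = 332655)
r - k = 332655 - 1*16854 = 332655 - 16854 = 315801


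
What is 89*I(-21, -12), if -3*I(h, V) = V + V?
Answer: 712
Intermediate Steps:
I(h, V) = -2*V/3 (I(h, V) = -(V + V)/3 = -2*V/3)
89*I(-21, -12) = 89*(-2/3*(-12)) = 89*8 = 712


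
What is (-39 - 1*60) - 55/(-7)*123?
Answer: 6072/7 ≈ 867.43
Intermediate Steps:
(-39 - 1*60) - 55/(-7)*123 = (-39 - 60) - 55*(-⅐)*123 = -99 + (55/7)*123 = -99 + 6765/7 = 6072/7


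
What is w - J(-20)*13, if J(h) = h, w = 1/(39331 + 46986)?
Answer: 22442421/86317 ≈ 260.00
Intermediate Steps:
w = 1/86317 ≈ 1.1585e-5
w - J(-20)*13 = 1/86317 - (-20)*13 = 1/86317 - 1*(-260) = 1/86317 + 260 = 22442421/86317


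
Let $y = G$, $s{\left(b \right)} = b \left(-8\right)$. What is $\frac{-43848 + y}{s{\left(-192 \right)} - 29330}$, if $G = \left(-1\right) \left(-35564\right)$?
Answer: $\frac{4142}{13897} \approx 0.29805$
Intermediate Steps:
$s{\left(b \right)} = - 8 b$
$G = 35564$
$y = 35564$
$\frac{-43848 + y}{s{\left(-192 \right)} - 29330} = \frac{-43848 + 35564}{\left(-8\right) \left(-192\right) - 29330} = - \frac{8284}{1536 - 29330} = - \frac{8284}{-27794} = \left(-8284\right) \left(- \frac{1}{27794}\right) = \frac{4142}{13897}$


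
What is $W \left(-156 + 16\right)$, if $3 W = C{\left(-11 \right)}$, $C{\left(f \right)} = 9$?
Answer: $-420$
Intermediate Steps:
$W = 3$ ($W = \frac{1}{3} \cdot 9 = 3$)
$W \left(-156 + 16\right) = 3 \left(-156 + 16\right) = 3 \left(-140\right) = -420$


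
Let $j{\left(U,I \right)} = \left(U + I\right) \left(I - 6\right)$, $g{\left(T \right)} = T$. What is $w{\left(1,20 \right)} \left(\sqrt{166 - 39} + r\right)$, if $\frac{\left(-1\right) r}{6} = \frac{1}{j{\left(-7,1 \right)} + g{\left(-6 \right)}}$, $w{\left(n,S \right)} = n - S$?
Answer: $\frac{19}{4} - 19 \sqrt{127} \approx -209.37$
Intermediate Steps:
$j{\left(U,I \right)} = \left(-6 + I\right) \left(I + U\right)$ ($j{\left(U,I \right)} = \left(I + U\right) \left(-6 + I\right) = \left(-6 + I\right) \left(I + U\right)$)
$r = - \frac{1}{4}$ ($r = - \frac{6}{\left(1^{2} - 6 - -42 + 1 \left(-7\right)\right) - 6} = - \frac{6}{\left(1 - 6 + 42 - 7\right) - 6} = - \frac{6}{30 - 6} = - \frac{6}{24} = \left(-6\right) \frac{1}{24} = - \frac{1}{4} \approx -0.25$)
$w{\left(1,20 \right)} \left(\sqrt{166 - 39} + r\right) = \left(1 - 20\right) \left(\sqrt{166 - 39} - \frac{1}{4}\right) = \left(1 - 20\right) \left(\sqrt{127} - \frac{1}{4}\right) = - 19 \left(- \frac{1}{4} + \sqrt{127}\right) = \frac{19}{4} - 19 \sqrt{127}$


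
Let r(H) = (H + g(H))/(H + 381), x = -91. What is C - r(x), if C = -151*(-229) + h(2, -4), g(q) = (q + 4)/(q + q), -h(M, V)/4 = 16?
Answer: 364343635/10556 ≈ 34515.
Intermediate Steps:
h(M, V) = -64 (h(M, V) = -4*16 = -64)
g(q) = (4 + q)/(2*q) (g(q) = (4 + q)/((2*q)) = (4 + q)*(1/(2*q)) = (4 + q)/(2*q))
r(H) = (H + (4 + H)/(2*H))/(381 + H) (r(H) = (H + (4 + H)/(2*H))/(H + 381) = (H + (4 + H)/(2*H))/(381 + H))
C = 34515 (C = -151*(-229) - 64 = 34579 - 64 = 34515)
C - r(x) = 34515 - (2 + (-91)**2 + (1/2)*(-91))/((-91)*(381 - 91)) = 34515 - (-1)*(2 + 8281 - 91/2)/(91*290) = 34515 - (-1)*16475/(91*290*2) = 34515 - 1*(-3295/10556) = 34515 + 3295/10556 = 364343635/10556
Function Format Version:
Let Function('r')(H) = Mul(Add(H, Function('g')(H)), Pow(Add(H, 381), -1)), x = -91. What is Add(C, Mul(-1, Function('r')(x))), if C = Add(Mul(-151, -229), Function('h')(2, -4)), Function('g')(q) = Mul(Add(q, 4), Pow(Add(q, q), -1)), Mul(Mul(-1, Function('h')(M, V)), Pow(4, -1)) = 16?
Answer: Rational(364343635, 10556) ≈ 34515.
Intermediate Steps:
Function('h')(M, V) = -64 (Function('h')(M, V) = Mul(-4, 16) = -64)
Function('g')(q) = Mul(Rational(1, 2), Pow(q, -1), Add(4, q)) (Function('g')(q) = Mul(Add(4, q), Pow(Mul(2, q), -1)) = Mul(Add(4, q), Mul(Rational(1, 2), Pow(q, -1))) = Mul(Rational(1, 2), Pow(q, -1), Add(4, q)))
Function('r')(H) = Mul(Pow(Add(381, H), -1), Add(H, Mul(Rational(1, 2), Pow(H, -1), Add(4, H)))) (Function('r')(H) = Mul(Add(H, Mul(Rational(1, 2), Pow(H, -1), Add(4, H))), Pow(Add(H, 381), -1)) = Mul(Add(H, Mul(Rational(1, 2), Pow(H, -1), Add(4, H))), Pow(Add(381, H), -1)) = Mul(Pow(Add(381, H), -1), Add(H, Mul(Rational(1, 2), Pow(H, -1), Add(4, H)))))
C = 34515 (C = Add(Mul(-151, -229), -64) = Add(34579, -64) = 34515)
Add(C, Mul(-1, Function('r')(x))) = Add(34515, Mul(-1, Mul(Pow(-91, -1), Pow(Add(381, -91), -1), Add(2, Pow(-91, 2), Mul(Rational(1, 2), -91))))) = Add(34515, Mul(-1, Mul(Rational(-1, 91), Pow(290, -1), Add(2, 8281, Rational(-91, 2))))) = Add(34515, Mul(-1, Mul(Rational(-1, 91), Rational(1, 290), Rational(16475, 2)))) = Add(34515, Mul(-1, Rational(-3295, 10556))) = Add(34515, Rational(3295, 10556)) = Rational(364343635, 10556)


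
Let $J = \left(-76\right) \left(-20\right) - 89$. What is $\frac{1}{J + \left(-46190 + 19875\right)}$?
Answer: $- \frac{1}{24884} \approx -4.0186 \cdot 10^{-5}$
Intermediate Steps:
$J = 1431$ ($J = 1520 - 89 = 1431$)
$\frac{1}{J + \left(-46190 + 19875\right)} = \frac{1}{1431 + \left(-46190 + 19875\right)} = \frac{1}{1431 - 26315} = \frac{1}{-24884} = - \frac{1}{24884}$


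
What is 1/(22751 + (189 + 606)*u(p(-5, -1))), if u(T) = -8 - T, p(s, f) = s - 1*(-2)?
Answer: 1/18776 ≈ 5.3259e-5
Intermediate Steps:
p(s, f) = 2 + s (p(s, f) = s + 2 = 2 + s)
1/(22751 + (189 + 606)*u(p(-5, -1))) = 1/(22751 + (189 + 606)*(-8 - (2 - 5))) = 1/(22751 + 795*(-8 - 1*(-3))) = 1/(22751 + 795*(-8 + 3)) = 1/(22751 + 795*(-5)) = 1/(22751 - 3975) = 1/18776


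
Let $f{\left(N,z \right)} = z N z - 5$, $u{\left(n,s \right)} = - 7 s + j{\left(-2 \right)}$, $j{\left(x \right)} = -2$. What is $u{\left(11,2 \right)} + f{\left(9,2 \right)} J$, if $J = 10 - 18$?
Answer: $-264$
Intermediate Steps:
$u{\left(n,s \right)} = -2 - 7 s$ ($u{\left(n,s \right)} = - 7 s - 2 = -2 - 7 s$)
$J = -8$
$f{\left(N,z \right)} = -5 + N z^{2}$ ($f{\left(N,z \right)} = N z z - 5 = N z^{2} - 5 = -5 + N z^{2}$)
$u{\left(11,2 \right)} + f{\left(9,2 \right)} J = \left(-2 - 14\right) + \left(-5 + 9 \cdot 2^{2}\right) \left(-8\right) = \left(-2 - 14\right) + \left(-5 + 9 \cdot 4\right) \left(-8\right) = -16 + \left(-5 + 36\right) \left(-8\right) = -16 + 31 \left(-8\right) = -16 - 248 = -264$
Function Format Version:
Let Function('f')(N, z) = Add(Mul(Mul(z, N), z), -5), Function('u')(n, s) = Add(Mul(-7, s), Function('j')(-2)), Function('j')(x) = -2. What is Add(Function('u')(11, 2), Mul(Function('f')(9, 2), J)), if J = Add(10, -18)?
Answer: -264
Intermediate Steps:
Function('u')(n, s) = Add(-2, Mul(-7, s)) (Function('u')(n, s) = Add(Mul(-7, s), -2) = Add(-2, Mul(-7, s)))
J = -8
Function('f')(N, z) = Add(-5, Mul(N, Pow(z, 2))) (Function('f')(N, z) = Add(Mul(Mul(N, z), z), -5) = Add(Mul(N, Pow(z, 2)), -5) = Add(-5, Mul(N, Pow(z, 2))))
Add(Function('u')(11, 2), Mul(Function('f')(9, 2), J)) = Add(Add(-2, Mul(-7, 2)), Mul(Add(-5, Mul(9, Pow(2, 2))), -8)) = Add(Add(-2, -14), Mul(Add(-5, Mul(9, 4)), -8)) = Add(-16, Mul(Add(-5, 36), -8)) = Add(-16, Mul(31, -8)) = Add(-16, -248) = -264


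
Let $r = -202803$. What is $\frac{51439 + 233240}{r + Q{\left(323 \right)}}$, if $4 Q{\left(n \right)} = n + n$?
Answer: $- \frac{569358}{405283} \approx -1.4048$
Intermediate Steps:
$Q{\left(n \right)} = \frac{n}{2}$ ($Q{\left(n \right)} = \frac{n + n}{4} = \frac{2 n}{4} = \frac{n}{2}$)
$\frac{51439 + 233240}{r + Q{\left(323 \right)}} = \frac{51439 + 233240}{-202803 + \frac{1}{2} \cdot 323} = \frac{284679}{-202803 + \frac{323}{2}} = \frac{284679}{- \frac{405283}{2}} = 284679 \left(- \frac{2}{405283}\right) = - \frac{569358}{405283}$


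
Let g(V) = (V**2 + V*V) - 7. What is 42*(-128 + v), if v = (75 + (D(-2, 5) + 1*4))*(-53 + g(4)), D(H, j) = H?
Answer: -95928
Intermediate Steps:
g(V) = -7 + 2*V**2 (g(V) = (V**2 + V**2) - 7 = 2*V**2 - 7 = -7 + 2*V**2)
v = -2156 (v = (75 + (-2 + 1*4))*(-53 + (-7 + 2*4**2)) = (75 + (-2 + 4))*(-53 + (-7 + 2*16)) = (75 + 2)*(-53 + (-7 + 32)) = 77*(-53 + 25) = 77*(-28) = -2156)
42*(-128 + v) = 42*(-128 - 2156) = 42*(-2284) = -95928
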